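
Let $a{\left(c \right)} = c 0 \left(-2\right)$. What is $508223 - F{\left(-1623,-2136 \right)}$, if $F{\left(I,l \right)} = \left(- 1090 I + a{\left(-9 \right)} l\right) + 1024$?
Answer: $-1261871$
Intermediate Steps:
$a{\left(c \right)} = 0$ ($a{\left(c \right)} = 0 \left(-2\right) = 0$)
$F{\left(I,l \right)} = 1024 - 1090 I$ ($F{\left(I,l \right)} = \left(- 1090 I + 0 l\right) + 1024 = \left(- 1090 I + 0\right) + 1024 = - 1090 I + 1024 = 1024 - 1090 I$)
$508223 - F{\left(-1623,-2136 \right)} = 508223 - \left(1024 - -1769070\right) = 508223 - \left(1024 + 1769070\right) = 508223 - 1770094 = -1261871$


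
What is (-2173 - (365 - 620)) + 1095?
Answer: -823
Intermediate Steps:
(-2173 - (365 - 620)) + 1095 = (-2173 - 1*(-255)) + 1095 = (-2173 + 255) + 1095 = -1918 + 1095 = -823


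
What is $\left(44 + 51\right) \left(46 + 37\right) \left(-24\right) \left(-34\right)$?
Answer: $6434160$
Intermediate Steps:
$\left(44 + 51\right) \left(46 + 37\right) \left(-24\right) \left(-34\right) = 95 \cdot 83 \left(-24\right) \left(-34\right) = 7885 \left(-24\right) \left(-34\right) = \left(-189240\right) \left(-34\right) = 6434160$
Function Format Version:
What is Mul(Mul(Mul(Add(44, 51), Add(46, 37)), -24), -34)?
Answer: 6434160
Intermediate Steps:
Mul(Mul(Mul(Add(44, 51), Add(46, 37)), -24), -34) = Mul(Mul(Mul(95, 83), -24), -34) = Mul(Mul(7885, -24), -34) = Mul(-189240, -34) = 6434160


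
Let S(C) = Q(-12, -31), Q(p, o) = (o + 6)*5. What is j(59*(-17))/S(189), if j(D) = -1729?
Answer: 1729/125 ≈ 13.832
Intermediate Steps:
Q(p, o) = 30 + 5*o (Q(p, o) = (6 + o)*5 = 30 + 5*o)
S(C) = -125 (S(C) = 30 + 5*(-31) = 30 - 155 = -125)
j(59*(-17))/S(189) = -1729/(-125) = -1729*(-1/125) = 1729/125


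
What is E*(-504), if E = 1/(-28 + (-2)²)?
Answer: 21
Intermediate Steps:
E = -1/24 (E = 1/(-28 + 4) = 1/(-24) = -1/24 ≈ -0.041667)
E*(-504) = -1/24*(-504) = 21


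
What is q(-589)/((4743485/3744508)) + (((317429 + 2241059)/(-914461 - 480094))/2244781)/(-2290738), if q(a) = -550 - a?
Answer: 104723564246501929469631416/3401594782448379498488815 ≈ 30.787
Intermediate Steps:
q(-589)/((4743485/3744508)) + (((317429 + 2241059)/(-914461 - 480094))/2244781)/(-2290738) = (-550 - 1*(-589))/((4743485/3744508)) + (((317429 + 2241059)/(-914461 - 480094))/2244781)/(-2290738) = (-550 + 589)/((4743485*(1/3744508))) + ((2558488/(-1394555))*(1/2244781))*(-1/2290738) = 39/(4743485/3744508) + ((2558488*(-1/1394555))*(1/2244781))*(-1/2290738) = 39*(3744508/4743485) - 2558488/1394555*1/2244781*(-1/2290738) = 146035812/4743485 - 2558488/3130470567455*(-1/2290738) = 146035812/4743485 + 1279244/3585543943375365895 = 104723564246501929469631416/3401594782448379498488815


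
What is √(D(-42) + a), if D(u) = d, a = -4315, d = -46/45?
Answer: I*√971105/15 ≈ 65.696*I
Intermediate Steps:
d = -46/45 (d = -46*1/45 = -46/45 ≈ -1.0222)
D(u) = -46/45
√(D(-42) + a) = √(-46/45 - 4315) = √(-194221/45) = I*√971105/15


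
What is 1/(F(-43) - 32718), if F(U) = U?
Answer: -1/32761 ≈ -3.0524e-5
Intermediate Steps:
1/(F(-43) - 32718) = 1/(-43 - 32718) = 1/(-32761) = -1/32761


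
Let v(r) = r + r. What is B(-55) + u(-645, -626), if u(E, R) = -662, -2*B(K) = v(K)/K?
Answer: -663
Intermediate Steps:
v(r) = 2*r
B(K) = -1 (B(K) = -2*K/(2*K) = -½*2 = -1)
B(-55) + u(-645, -626) = -1 - 662 = -663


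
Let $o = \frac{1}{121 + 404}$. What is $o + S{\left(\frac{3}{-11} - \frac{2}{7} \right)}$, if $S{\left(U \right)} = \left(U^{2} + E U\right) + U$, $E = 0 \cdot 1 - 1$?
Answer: $\frac{139522}{444675} \approx 0.31376$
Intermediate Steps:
$E = -1$ ($E = 0 - 1 = -1$)
$S{\left(U \right)} = U^{2}$ ($S{\left(U \right)} = \left(U^{2} - U\right) + U = U^{2}$)
$o = \frac{1}{525} \approx 0.0019048$
$o + S{\left(\frac{3}{-11} - \frac{2}{7} \right)} = \frac{1}{525} + \left(\frac{3}{-11} - \frac{2}{7}\right)^{2} = \frac{1}{525} + \left(3 \left(- \frac{1}{11}\right) - \frac{2}{7}\right)^{2} = \frac{1}{525} + \left(- \frac{3}{11} - \frac{2}{7}\right)^{2} = \frac{1}{525} + \left(- \frac{43}{77}\right)^{2} = \frac{1}{525} + \frac{1849}{5929} = \frac{139522}{444675}$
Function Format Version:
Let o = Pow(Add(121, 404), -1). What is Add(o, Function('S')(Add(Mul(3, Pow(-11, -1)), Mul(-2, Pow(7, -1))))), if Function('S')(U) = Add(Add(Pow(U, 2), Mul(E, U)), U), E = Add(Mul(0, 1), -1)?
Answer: Rational(139522, 444675) ≈ 0.31376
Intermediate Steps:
E = -1 (E = Add(0, -1) = -1)
Function('S')(U) = Pow(U, 2) (Function('S')(U) = Add(Add(Pow(U, 2), Mul(-1, U)), U) = Pow(U, 2))
o = Rational(1, 525) (o = Pow(525, -1) = Rational(1, 525) ≈ 0.0019048)
Add(o, Function('S')(Add(Mul(3, Pow(-11, -1)), Mul(-2, Pow(7, -1))))) = Add(Rational(1, 525), Pow(Add(Mul(3, Pow(-11, -1)), Mul(-2, Pow(7, -1))), 2)) = Add(Rational(1, 525), Pow(Add(Mul(3, Rational(-1, 11)), Mul(-2, Rational(1, 7))), 2)) = Add(Rational(1, 525), Pow(Add(Rational(-3, 11), Rational(-2, 7)), 2)) = Add(Rational(1, 525), Pow(Rational(-43, 77), 2)) = Add(Rational(1, 525), Rational(1849, 5929)) = Rational(139522, 444675)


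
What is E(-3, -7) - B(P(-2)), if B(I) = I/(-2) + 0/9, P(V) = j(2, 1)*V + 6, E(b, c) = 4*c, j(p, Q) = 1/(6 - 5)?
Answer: -26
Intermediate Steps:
j(p, Q) = 1 (j(p, Q) = 1/1 = 1)
P(V) = 6 + V (P(V) = 1*V + 6 = V + 6 = 6 + V)
B(I) = -I/2 (B(I) = I*(-1/2) + 0*(1/9) = -I/2 + 0 = -I/2)
E(-3, -7) - B(P(-2)) = 4*(-7) - (-1)*(6 - 2)/2 = -28 - (-1)*4/2 = -28 - 1*(-2) = -28 + 2 = -26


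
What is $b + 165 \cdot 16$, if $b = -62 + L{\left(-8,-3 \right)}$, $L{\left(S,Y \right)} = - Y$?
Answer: $2581$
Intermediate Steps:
$b = -59$ ($b = -62 - -3 = -62 + 3 = -59$)
$b + 165 \cdot 16 = -59 + 165 \cdot 16 = -59 + 2640 = 2581$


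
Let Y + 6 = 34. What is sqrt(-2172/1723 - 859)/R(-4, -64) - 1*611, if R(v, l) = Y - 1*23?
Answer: -611 + I*sqrt(2553880567)/8615 ≈ -611.0 + 5.866*I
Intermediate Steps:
Y = 28 (Y = -6 + 34 = 28)
R(v, l) = 5 (R(v, l) = 28 - 1*23 = 28 - 23 = 5)
sqrt(-2172/1723 - 859)/R(-4, -64) - 1*611 = sqrt(-2172/1723 - 859)/5 - 1*611 = sqrt(-2172*1/1723 - 859)*(1/5) - 611 = sqrt(-2172/1723 - 859)*(1/5) - 611 = sqrt(-1482229/1723)*(1/5) - 611 = (I*sqrt(2553880567)/1723)*(1/5) - 611 = I*sqrt(2553880567)/8615 - 611 = -611 + I*sqrt(2553880567)/8615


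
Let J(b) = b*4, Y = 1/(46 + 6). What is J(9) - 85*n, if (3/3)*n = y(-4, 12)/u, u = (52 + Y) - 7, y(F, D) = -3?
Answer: 97536/2341 ≈ 41.664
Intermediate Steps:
Y = 1/52 ≈ 0.019231
u = 2341/52 (u = (52 + 1/52) - 7 = 2705/52 - 7 = 2341/52 ≈ 45.019)
n = -156/2341 (n = -3/2341/52 = -3*52/2341 = -156/2341 ≈ -0.066638)
J(b) = 4*b
J(9) - 85*n = 4*9 - 85*(-156/2341) = 36 + 13260/2341 = 97536/2341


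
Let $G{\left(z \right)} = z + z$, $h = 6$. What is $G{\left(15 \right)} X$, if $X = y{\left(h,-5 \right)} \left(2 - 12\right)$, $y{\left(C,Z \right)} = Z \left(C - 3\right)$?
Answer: $4500$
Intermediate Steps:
$y{\left(C,Z \right)} = Z \left(-3 + C\right)$
$G{\left(z \right)} = 2 z$
$X = 150$ ($X = - 5 \left(-3 + 6\right) \left(2 - 12\right) = \left(-5\right) 3 \left(-10\right) = \left(-15\right) \left(-10\right) = 150$)
$G{\left(15 \right)} X = 2 \cdot 15 \cdot 150 = 30 \cdot 150 = 4500$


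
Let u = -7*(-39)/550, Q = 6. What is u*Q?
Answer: 819/275 ≈ 2.9782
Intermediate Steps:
u = 273/550 (u = 273*(1/550) = 273/550 ≈ 0.49636)
u*Q = (273/550)*6 = 819/275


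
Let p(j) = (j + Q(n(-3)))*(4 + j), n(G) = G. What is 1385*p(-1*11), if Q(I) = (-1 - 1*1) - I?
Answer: 96950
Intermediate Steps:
Q(I) = -2 - I (Q(I) = (-1 - 1) - I = -2 - I)
p(j) = (1 + j)*(4 + j) (p(j) = (j + (-2 - 1*(-3)))*(4 + j) = (j + (-2 + 3))*(4 + j) = (j + 1)*(4 + j) = (1 + j)*(4 + j))
1385*p(-1*11) = 1385*(4 + (-1*11)² + 5*(-1*11)) = 1385*(4 + (-11)² + 5*(-11)) = 1385*(4 + 121 - 55) = 1385*70 = 96950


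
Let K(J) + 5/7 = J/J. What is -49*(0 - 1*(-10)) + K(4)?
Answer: -3428/7 ≈ -489.71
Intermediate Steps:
K(J) = 2/7 (K(J) = -5/7 + J/J = -5/7 + 1 = 2/7)
-49*(0 - 1*(-10)) + K(4) = -49*(0 - 1*(-10)) + 2/7 = -49*(0 + 10) + 2/7 = -49*10 + 2/7 = -490 + 2/7 = -3428/7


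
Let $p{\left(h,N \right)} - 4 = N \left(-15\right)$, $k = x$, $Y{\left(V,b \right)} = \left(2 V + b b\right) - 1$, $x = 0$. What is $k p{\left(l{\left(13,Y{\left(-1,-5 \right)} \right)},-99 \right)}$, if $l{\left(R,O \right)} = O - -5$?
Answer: $0$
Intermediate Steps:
$Y{\left(V,b \right)} = -1 + b^{2} + 2 V$ ($Y{\left(V,b \right)} = \left(2 V + b^{2}\right) - 1 = \left(b^{2} + 2 V\right) - 1 = -1 + b^{2} + 2 V$)
$l{\left(R,O \right)} = 5 + O$ ($l{\left(R,O \right)} = O + 5 = 5 + O$)
$k = 0$
$p{\left(h,N \right)} = 4 - 15 N$ ($p{\left(h,N \right)} = 4 + N \left(-15\right) = 4 - 15 N$)
$k p{\left(l{\left(13,Y{\left(-1,-5 \right)} \right)},-99 \right)} = 0 \left(4 - -1485\right) = 0 \left(4 + 1485\right) = 0 \cdot 1489 = 0$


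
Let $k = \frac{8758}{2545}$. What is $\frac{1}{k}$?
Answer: $\frac{2545}{8758} \approx 0.29059$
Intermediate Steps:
$k = \frac{8758}{2545}$ ($k = 8758 \cdot \frac{1}{2545} = \frac{8758}{2545} \approx 3.4413$)
$\frac{1}{k} = \frac{1}{\frac{8758}{2545}} = \frac{2545}{8758}$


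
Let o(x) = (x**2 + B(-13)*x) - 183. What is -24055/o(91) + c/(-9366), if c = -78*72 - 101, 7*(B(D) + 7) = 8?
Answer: -2141765/833574 ≈ -2.5694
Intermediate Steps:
B(D) = -41/7 (B(D) = -7 + (1/7)*8 = -7 + 8/7 = -41/7)
c = -5717 (c = -5616 - 101 = -5717)
o(x) = -183 + x**2 - 41*x/7 (o(x) = (x**2 - 41*x/7) - 183 = -183 + x**2 - 41*x/7)
-24055/o(91) + c/(-9366) = -24055/(-183 + 91**2 - 41/7*91) - 5717/(-9366) = -24055/(-183 + 8281 - 533) - 5717*(-1/9366) = -24055/7565 + 5717/9366 = -24055*1/7565 + 5717/9366 = -283/89 + 5717/9366 = -2141765/833574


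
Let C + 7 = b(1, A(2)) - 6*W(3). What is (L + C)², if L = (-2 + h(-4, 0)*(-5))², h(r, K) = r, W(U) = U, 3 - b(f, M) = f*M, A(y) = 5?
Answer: 88209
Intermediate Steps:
b(f, M) = 3 - M*f (b(f, M) = 3 - f*M = 3 - M*f)
C = -27 (C = -7 + ((3 - 1*5*1) - 6*3) = -7 + ((3 - 5) - 18) = -7 + (-2 - 18) = -7 - 20 = -27)
L = 324 (L = (-2 - 4*(-5))² = (-2 + 20)² = 18² = 324)
(L + C)² = (324 - 27)² = 297² = 88209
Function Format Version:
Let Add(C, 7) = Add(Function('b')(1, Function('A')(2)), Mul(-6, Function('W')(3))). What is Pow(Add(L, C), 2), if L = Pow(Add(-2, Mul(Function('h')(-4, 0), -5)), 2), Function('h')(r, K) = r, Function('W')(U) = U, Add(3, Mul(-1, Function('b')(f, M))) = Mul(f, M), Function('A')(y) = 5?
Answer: 88209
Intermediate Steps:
Function('b')(f, M) = Add(3, Mul(-1, M, f)) (Function('b')(f, M) = Add(3, Mul(-1, Mul(f, M))) = Add(3, Mul(-1, Mul(M, f))) = Add(3, Mul(-1, M, f)))
C = -27 (C = Add(-7, Add(Add(3, Mul(-1, 5, 1)), Mul(-6, 3))) = Add(-7, Add(Add(3, -5), -18)) = Add(-7, Add(-2, -18)) = Add(-7, -20) = -27)
L = 324 (L = Pow(Add(-2, Mul(-4, -5)), 2) = Pow(Add(-2, 20), 2) = Pow(18, 2) = 324)
Pow(Add(L, C), 2) = Pow(Add(324, -27), 2) = Pow(297, 2) = 88209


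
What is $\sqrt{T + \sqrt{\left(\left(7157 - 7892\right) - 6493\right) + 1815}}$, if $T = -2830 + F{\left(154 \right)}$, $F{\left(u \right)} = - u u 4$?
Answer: $\sqrt{-97694 + i \sqrt{5413}} \approx 0.118 + 312.56 i$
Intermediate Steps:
$F{\left(u \right)} = - 4 u^{2}$ ($F{\left(u \right)} = - u^{2} \cdot 4 = - 4 u^{2}$)
$T = -97694$ ($T = -2830 - 4 \cdot 154^{2} = -2830 - 94864 = -97694$)
$\sqrt{T + \sqrt{\left(\left(7157 - 7892\right) - 6493\right) + 1815}} = \sqrt{-97694 + \sqrt{\left(\left(7157 - 7892\right) - 6493\right) + 1815}} = \sqrt{-97694 + \sqrt{\left(-735 - 6493\right) + 1815}} = \sqrt{-97694 + \sqrt{-7228 + 1815}} = \sqrt{-97694 + \sqrt{-5413}} = \sqrt{-97694 + i \sqrt{5413}}$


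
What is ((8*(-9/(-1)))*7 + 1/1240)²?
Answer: 390576251521/1537600 ≈ 2.5402e+5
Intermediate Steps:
((8*(-9/(-1)))*7 + 1/1240)² = ((8*(-9*(-1)))*7 + 1/1240)² = ((8*9)*7 + 1/1240)² = (72*7 + 1/1240)² = (504 + 1/1240)² = (624961/1240)² = 390576251521/1537600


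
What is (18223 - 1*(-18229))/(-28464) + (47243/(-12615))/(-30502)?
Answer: -194788268739/152117439260 ≈ -1.2805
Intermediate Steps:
(18223 - 1*(-18229))/(-28464) + (47243/(-12615))/(-30502) = (18223 + 18229)*(-1/28464) + (47243*(-1/12615))*(-1/30502) = 36452*(-1/28464) - 47243/12615*(-1/30502) = -9113/7116 + 47243/384782730 = -194788268739/152117439260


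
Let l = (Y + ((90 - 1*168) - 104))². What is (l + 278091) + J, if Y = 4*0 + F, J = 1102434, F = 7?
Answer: 1411150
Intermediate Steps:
Y = 7 (Y = 4*0 + 7 = 0 + 7 = 7)
l = 30625 (l = (7 + ((90 - 1*168) - 104))² = (7 + ((90 - 168) - 104))² = (7 + (-78 - 104))² = (7 - 182)² = (-175)² = 30625)
(l + 278091) + J = (30625 + 278091) + 1102434 = 308716 + 1102434 = 1411150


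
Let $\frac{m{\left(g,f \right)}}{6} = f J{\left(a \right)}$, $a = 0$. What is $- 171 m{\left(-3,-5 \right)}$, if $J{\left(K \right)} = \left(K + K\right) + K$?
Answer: $0$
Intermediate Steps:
$J{\left(K \right)} = 3 K$ ($J{\left(K \right)} = 2 K + K = 3 K$)
$m{\left(g,f \right)} = 0$ ($m{\left(g,f \right)} = 6 f 3 \cdot 0 = 6 f 0 = 6 \cdot 0 = 0$)
$- 171 m{\left(-3,-5 \right)} = \left(-171\right) 0 = 0$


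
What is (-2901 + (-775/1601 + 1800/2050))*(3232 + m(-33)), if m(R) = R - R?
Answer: -615368533760/65641 ≈ -9.3748e+6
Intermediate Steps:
m(R) = 0
(-2901 + (-775/1601 + 1800/2050))*(3232 + m(-33)) = (-2901 + (-775/1601 + 1800/2050))*(3232 + 0) = (-2901 + (-775*1/1601 + 1800*(1/2050)))*3232 = (-2901 + (-775/1601 + 36/41))*3232 = (-2901 + 25861/65641)*3232 = -190398680/65641*3232 = -615368533760/65641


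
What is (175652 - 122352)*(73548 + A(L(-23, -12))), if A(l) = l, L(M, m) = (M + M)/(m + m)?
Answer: 11760631675/3 ≈ 3.9202e+9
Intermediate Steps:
L(M, m) = M/m (L(M, m) = (2*M)/((2*m)) = (2*M)*(1/(2*m)) = M/m)
(175652 - 122352)*(73548 + A(L(-23, -12))) = (175652 - 122352)*(73548 - 23/(-12)) = 53300*(73548 - 23*(-1/12)) = 53300*(73548 + 23/12) = 53300*(882599/12) = 11760631675/3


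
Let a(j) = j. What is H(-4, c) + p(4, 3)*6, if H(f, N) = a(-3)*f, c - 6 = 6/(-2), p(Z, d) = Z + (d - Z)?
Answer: 30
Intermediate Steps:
p(Z, d) = d
c = 3 (c = 6 + 6/(-2) = 6 + 6*(-½) = 6 - 3 = 3)
H(f, N) = -3*f
H(-4, c) + p(4, 3)*6 = -3*(-4) + 3*6 = 12 + 18 = 30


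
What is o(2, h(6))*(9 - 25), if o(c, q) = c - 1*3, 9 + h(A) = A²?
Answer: 16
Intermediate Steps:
h(A) = -9 + A²
o(c, q) = -3 + c (o(c, q) = c - 3 = -3 + c)
o(2, h(6))*(9 - 25) = (-3 + 2)*(9 - 25) = -1*(-16) = 16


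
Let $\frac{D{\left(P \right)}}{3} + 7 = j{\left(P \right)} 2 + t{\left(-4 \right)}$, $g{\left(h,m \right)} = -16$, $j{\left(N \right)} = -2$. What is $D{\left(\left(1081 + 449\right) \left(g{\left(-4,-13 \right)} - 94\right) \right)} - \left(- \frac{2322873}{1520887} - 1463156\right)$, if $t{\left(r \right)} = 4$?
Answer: $\frac{2225265323618}{1520887} \approx 1.4631 \cdot 10^{6}$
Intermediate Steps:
$D{\left(P \right)} = -21$ ($D{\left(P \right)} = -21 + 3 \left(\left(-2\right) 2 + 4\right) = -21 + 3 \left(-4 + 4\right) = -21 + 3 \cdot 0 = -21 + 0 = -21$)
$D{\left(\left(1081 + 449\right) \left(g{\left(-4,-13 \right)} - 94\right) \right)} - \left(- \frac{2322873}{1520887} - 1463156\right) = -21 - \left(- \frac{2322873}{1520887} - 1463156\right) = -21 - - \frac{2225297262245}{1520887} = -21 + \frac{2225297262245}{1520887} = \frac{2225265323618}{1520887}$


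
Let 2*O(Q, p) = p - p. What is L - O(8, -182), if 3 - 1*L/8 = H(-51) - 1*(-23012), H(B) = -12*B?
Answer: -188968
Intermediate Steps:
O(Q, p) = 0 (O(Q, p) = (p - p)/2 = (½)*0 = 0)
L = -188968 (L = 24 - 8*(-12*(-51) - 1*(-23012)) = 24 - 8*(612 + 23012) = 24 - 8*23624 = 24 - 188992 = -188968)
L - O(8, -182) = -188968 - 1*0 = -188968 + 0 = -188968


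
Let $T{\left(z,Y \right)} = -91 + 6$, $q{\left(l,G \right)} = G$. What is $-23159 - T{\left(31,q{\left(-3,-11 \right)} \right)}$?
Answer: $-23074$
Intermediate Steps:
$T{\left(z,Y \right)} = -85$
$-23159 - T{\left(31,q{\left(-3,-11 \right)} \right)} = -23159 - -85 = -23159 + 85 = -23074$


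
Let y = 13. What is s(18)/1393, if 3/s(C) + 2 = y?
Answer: 3/15323 ≈ 0.00019578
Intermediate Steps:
s(C) = 3/11 (s(C) = 3/(-2 + 13) = 3/11)
s(18)/1393 = (3/11)/1393 = (3/11)*(1/1393) = 3/15323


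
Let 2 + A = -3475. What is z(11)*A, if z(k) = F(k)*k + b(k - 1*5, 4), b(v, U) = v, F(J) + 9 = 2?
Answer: 246867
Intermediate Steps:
F(J) = -7 (F(J) = -9 + 2 = -7)
A = -3477 (A = -2 - 3475 = -3477)
z(k) = -5 - 6*k (z(k) = -7*k + (k - 1*5) = -7*k + (k - 5) = -7*k + (-5 + k) = -5 - 6*k)
z(11)*A = (-5 - 6*11)*(-3477) = (-5 - 66)*(-3477) = -71*(-3477) = 246867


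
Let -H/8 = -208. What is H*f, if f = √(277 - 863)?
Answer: 1664*I*√586 ≈ 40281.0*I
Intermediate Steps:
H = 1664 (H = -8*(-208) = 1664)
f = I*√586 (f = √(-586) = I*√586 ≈ 24.207*I)
H*f = 1664*(I*√586) = 1664*I*√586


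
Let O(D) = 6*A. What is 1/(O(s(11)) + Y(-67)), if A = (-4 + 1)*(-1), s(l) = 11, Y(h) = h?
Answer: -1/49 ≈ -0.020408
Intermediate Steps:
A = 3 (A = -3*(-1) = 3)
O(D) = 18 (O(D) = 6*3 = 18)
1/(O(s(11)) + Y(-67)) = 1/(18 - 67) = 1/(-49) = -1/49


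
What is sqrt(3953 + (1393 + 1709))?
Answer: sqrt(7055) ≈ 83.994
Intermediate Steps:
sqrt(3953 + (1393 + 1709)) = sqrt(3953 + 3102) = sqrt(7055)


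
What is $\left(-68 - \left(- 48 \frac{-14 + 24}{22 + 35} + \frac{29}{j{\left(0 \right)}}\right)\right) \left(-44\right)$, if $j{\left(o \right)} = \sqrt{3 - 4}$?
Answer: $\frac{49808}{19} - 1276 i \approx 2621.5 - 1276.0 i$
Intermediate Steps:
$j{\left(o \right)} = i$ ($j{\left(o \right)} = \sqrt{-1} = i$)
$\left(-68 - \left(- 48 \frac{-14 + 24}{22 + 35} + \frac{29}{j{\left(0 \right)}}\right)\right) \left(-44\right) = \left(-68 - \left(- 48 \frac{-14 + 24}{22 + 35} + 29 \left(- i\right)\right)\right) \left(-44\right) = \left(-68 + \left(- 29 \left(- i\right) + \frac{48}{57 \cdot \frac{1}{10}}\right)\right) \left(-44\right) = \left(-68 + \left(29 i + \frac{48}{57 \cdot \frac{1}{10}}\right)\right) \left(-44\right) = \left(-68 + \left(29 i + \frac{48}{\frac{57}{10}}\right)\right) \left(-44\right) = \left(-68 + \left(29 i + 48 \cdot \frac{10}{57}\right)\right) \left(-44\right) = \left(-68 + \left(29 i + \frac{160}{19}\right)\right) \left(-44\right) = \left(-68 + \left(\frac{160}{19} + 29 i\right)\right) \left(-44\right) = \left(- \frac{1132}{19} + 29 i\right) \left(-44\right) = \frac{49808}{19} - 1276 i$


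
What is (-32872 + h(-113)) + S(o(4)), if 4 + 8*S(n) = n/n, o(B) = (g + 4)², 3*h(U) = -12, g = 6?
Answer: -263011/8 ≈ -32876.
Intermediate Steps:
h(U) = -4 (h(U) = (⅓)*(-12) = -4)
o(B) = 100 (o(B) = (6 + 4)² = 10² = 100)
S(n) = -3/8 (S(n) = -½ + (n/n)/8 = -½ + (⅛)*1 = -½ + ⅛ = -3/8)
(-32872 + h(-113)) + S(o(4)) = (-32872 - 4) - 3/8 = -32876 - 3/8 = -263011/8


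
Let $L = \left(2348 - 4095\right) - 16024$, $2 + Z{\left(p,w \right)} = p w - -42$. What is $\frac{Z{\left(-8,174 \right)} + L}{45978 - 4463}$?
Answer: $- \frac{19123}{41515} \approx -0.46063$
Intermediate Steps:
$Z{\left(p,w \right)} = 40 + p w$ ($Z{\left(p,w \right)} = -2 + \left(p w - -42\right) = -2 + \left(p w + 42\right) = -2 + \left(42 + p w\right) = 40 + p w$)
$L = -17771$ ($L = -1747 - 16024 = -17771$)
$\frac{Z{\left(-8,174 \right)} + L}{45978 - 4463} = \frac{\left(40 - 1392\right) - 17771}{45978 - 4463} = \frac{\left(40 - 1392\right) - 17771}{41515} = \left(-1352 - 17771\right) \frac{1}{41515} = \left(-19123\right) \frac{1}{41515} = - \frac{19123}{41515}$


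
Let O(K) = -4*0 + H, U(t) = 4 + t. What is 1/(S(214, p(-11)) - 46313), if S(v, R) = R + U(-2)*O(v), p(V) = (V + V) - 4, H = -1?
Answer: -1/46341 ≈ -2.1579e-5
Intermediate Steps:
p(V) = -4 + 2*V (p(V) = 2*V - 4 = -4 + 2*V)
O(K) = -1 (O(K) = -4*0 - 1 = 0 - 1 = -1)
S(v, R) = -2 + R (S(v, R) = R + (4 - 2)*(-1) = R + 2*(-1) = R - 2 = -2 + R)
1/(S(214, p(-11)) - 46313) = 1/((-2 + (-4 + 2*(-11))) - 46313) = 1/((-2 + (-4 - 22)) - 46313) = 1/((-2 - 26) - 46313) = 1/(-28 - 46313) = 1/(-46341) = -1/46341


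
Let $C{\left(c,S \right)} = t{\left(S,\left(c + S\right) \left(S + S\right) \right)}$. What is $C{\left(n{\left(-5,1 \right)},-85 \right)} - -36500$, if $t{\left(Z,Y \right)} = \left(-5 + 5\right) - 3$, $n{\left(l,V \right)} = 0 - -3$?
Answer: $36497$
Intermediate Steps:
$n{\left(l,V \right)} = 3$ ($n{\left(l,V \right)} = 0 + 3 = 3$)
$t{\left(Z,Y \right)} = -3$ ($t{\left(Z,Y \right)} = 0 - 3 = -3$)
$C{\left(c,S \right)} = -3$
$C{\left(n{\left(-5,1 \right)},-85 \right)} - -36500 = -3 - -36500 = -3 + 36500 = 36497$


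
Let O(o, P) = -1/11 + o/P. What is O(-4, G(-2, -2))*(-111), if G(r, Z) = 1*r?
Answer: -2331/11 ≈ -211.91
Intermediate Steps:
G(r, Z) = r
O(o, P) = -1/11 + o/P (O(o, P) = -1*1/11 + o/P = -1/11 + o/P)
O(-4, G(-2, -2))*(-111) = ((-4 - 1/11*(-2))/(-2))*(-111) = -(-4 + 2/11)/2*(-111) = -½*(-42/11)*(-111) = (21/11)*(-111) = -2331/11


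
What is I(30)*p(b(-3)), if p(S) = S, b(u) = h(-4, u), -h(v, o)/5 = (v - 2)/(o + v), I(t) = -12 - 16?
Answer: 120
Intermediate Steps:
I(t) = -28
h(v, o) = -5*(-2 + v)/(o + v) (h(v, o) = -5*(v - 2)/(o + v) = -5*(-2 + v)/(o + v))
b(u) = 30/(-4 + u) (b(u) = 5*(2 - 1*(-4))/(u - 4) = 5*(2 + 4)/(-4 + u) = 5*6/(-4 + u) = 30/(-4 + u))
I(30)*p(b(-3)) = -840/(-4 - 3) = -840/(-7) = -840*(-1)/7 = -28*(-30/7) = 120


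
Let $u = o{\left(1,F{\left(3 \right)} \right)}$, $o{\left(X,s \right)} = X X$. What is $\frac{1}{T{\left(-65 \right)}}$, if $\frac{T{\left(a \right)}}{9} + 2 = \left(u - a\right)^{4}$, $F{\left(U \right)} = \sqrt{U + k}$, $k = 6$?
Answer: $\frac{1}{170772606} \approx 5.8557 \cdot 10^{-9}$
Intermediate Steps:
$F{\left(U \right)} = \sqrt{6 + U}$ ($F{\left(U \right)} = \sqrt{U + 6} = \sqrt{6 + U}$)
$o{\left(X,s \right)} = X^{2}$
$u = 1$ ($u = 1^{2} = 1$)
$T{\left(a \right)} = -18 + 9 \left(1 - a\right)^{4}$
$\frac{1}{T{\left(-65 \right)}} = \frac{1}{-18 + 9 \left(-1 - 65\right)^{4}} = \frac{1}{-18 + 9 \left(-66\right)^{4}} = \frac{1}{-18 + 9 \cdot 18974736} = \frac{1}{-18 + 170772624} = \frac{1}{170772606}$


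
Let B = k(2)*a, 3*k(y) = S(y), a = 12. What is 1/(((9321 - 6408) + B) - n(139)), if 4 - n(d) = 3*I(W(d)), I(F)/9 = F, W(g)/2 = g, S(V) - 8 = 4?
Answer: 1/10463 ≈ 9.5575e-5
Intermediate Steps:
S(V) = 12 (S(V) = 8 + 4 = 12)
k(y) = 4 (k(y) = (⅓)*12 = 4)
W(g) = 2*g
I(F) = 9*F
B = 48 (B = 4*12 = 48)
n(d) = 4 - 54*d (n(d) = 4 - 3*9*(2*d) = 4 - 3*18*d = 4 - 54*d)
1/(((9321 - 6408) + B) - n(139)) = 1/(((9321 - 6408) + 48) - (4 - 54*139)) = 1/((2913 + 48) - (4 - 7506)) = 1/(2961 - 1*(-7502)) = 1/(2961 + 7502) = 1/10463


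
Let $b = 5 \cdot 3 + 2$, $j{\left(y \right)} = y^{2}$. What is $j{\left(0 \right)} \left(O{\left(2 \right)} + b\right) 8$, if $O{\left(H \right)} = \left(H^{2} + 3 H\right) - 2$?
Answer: $0$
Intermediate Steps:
$b = 17$ ($b = 15 + 2 = 17$)
$O{\left(H \right)} = -2 + H^{2} + 3 H$
$j{\left(0 \right)} \left(O{\left(2 \right)} + b\right) 8 = 0^{2} \left(\left(-2 + 2^{2} + 3 \cdot 2\right) + 17\right) 8 = 0 \left(\left(-2 + 4 + 6\right) + 17\right) 8 = 0 \left(8 + 17\right) 8 = 0 \cdot 25 \cdot 8 = 0 \cdot 8 = 0$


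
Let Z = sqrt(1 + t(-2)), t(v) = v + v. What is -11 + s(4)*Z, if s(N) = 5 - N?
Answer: -11 + I*sqrt(3) ≈ -11.0 + 1.732*I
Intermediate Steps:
t(v) = 2*v
Z = I*sqrt(3) (Z = sqrt(1 + 2*(-2)) = sqrt(1 - 4) = sqrt(-3) = I*sqrt(3) ≈ 1.732*I)
-11 + s(4)*Z = -11 + (5 - 1*4)*(I*sqrt(3)) = -11 + (5 - 4)*(I*sqrt(3)) = -11 + 1*(I*sqrt(3)) = -11 + I*sqrt(3)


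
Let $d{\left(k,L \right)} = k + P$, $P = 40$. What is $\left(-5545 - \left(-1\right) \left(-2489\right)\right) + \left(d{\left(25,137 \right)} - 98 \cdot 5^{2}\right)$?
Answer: $-10419$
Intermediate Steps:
$d{\left(k,L \right)} = 40 + k$ ($d{\left(k,L \right)} = k + 40 = 40 + k$)
$\left(-5545 - \left(-1\right) \left(-2489\right)\right) + \left(d{\left(25,137 \right)} - 98 \cdot 5^{2}\right) = \left(-5545 - \left(-1\right) \left(-2489\right)\right) + \left(\left(40 + 25\right) - 98 \cdot 5^{2}\right) = \left(-5545 - 2489\right) + \left(65 - 2450\right) = -8034 - 2385 = -10419$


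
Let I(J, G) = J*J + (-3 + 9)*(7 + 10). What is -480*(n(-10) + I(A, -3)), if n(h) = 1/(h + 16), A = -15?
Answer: -157040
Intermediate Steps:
n(h) = 1/(16 + h)
I(J, G) = 102 + J² (I(J, G) = J² + 6*17 = J² + 102 = 102 + J²)
-480*(n(-10) + I(A, -3)) = -480*(1/(16 - 10) + (102 + (-15)²)) = -480*(1/6 + (102 + 225)) = -480*(⅙ + 327) = -480*1963/6 = -157040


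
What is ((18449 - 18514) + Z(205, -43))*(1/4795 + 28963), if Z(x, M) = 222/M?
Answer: -59856239566/29455 ≈ -2.0321e+6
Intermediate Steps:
((18449 - 18514) + Z(205, -43))*(1/4795 + 28963) = ((18449 - 18514) + 222/(-43))*(1/4795 + 28963) = (-65 + 222*(-1/43))*(1/4795 + 28963) = (-65 - 222/43)*(138877586/4795) = -3017/43*138877586/4795 = -59856239566/29455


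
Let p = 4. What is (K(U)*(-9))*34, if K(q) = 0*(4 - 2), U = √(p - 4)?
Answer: 0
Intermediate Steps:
U = 0 (U = √(4 - 4) = √0 = 0)
K(q) = 0 (K(q) = 0*2 = 0)
(K(U)*(-9))*34 = (0*(-9))*34 = 0*34 = 0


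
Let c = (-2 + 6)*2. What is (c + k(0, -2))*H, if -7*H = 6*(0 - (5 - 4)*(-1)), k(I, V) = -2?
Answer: -36/7 ≈ -5.1429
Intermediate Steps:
c = 8 (c = 4*2 = 8)
H = -6/7 (H = -6*(0 - (5 - 4)*(-1))/7 = -6*(0 - (-1))/7 = -6*(0 - 1*(-1))/7 = -6*(0 + 1)/7 = -6/7 ≈ -0.85714)
(c + k(0, -2))*H = (8 - 2)*(-6/7) = 6*(-6/7) = -36/7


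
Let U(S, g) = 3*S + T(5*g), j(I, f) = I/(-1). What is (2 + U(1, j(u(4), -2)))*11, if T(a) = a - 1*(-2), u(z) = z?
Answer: -143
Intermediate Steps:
j(I, f) = -I (j(I, f) = I*(-1) = -I)
T(a) = 2 + a (T(a) = a + 2 = 2 + a)
U(S, g) = 2 + 3*S + 5*g (U(S, g) = 3*S + (2 + 5*g) = 2 + 3*S + 5*g)
(2 + U(1, j(u(4), -2)))*11 = (2 + (2 + 3*1 + 5*(-1*4)))*11 = (2 + (2 + 3 + 5*(-4)))*11 = (2 + (2 + 3 - 20))*11 = (2 - 15)*11 = -13*11 = -143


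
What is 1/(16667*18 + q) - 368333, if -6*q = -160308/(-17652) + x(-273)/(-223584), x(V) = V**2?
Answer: -24228726935793651483/65779408676423 ≈ -3.6833e+5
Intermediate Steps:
q = -319691833/219261376 (q = -(-160308/(-17652) + (-273)**2/(-223584))/6 = -(-160308*(-1/17652) + 74529*(-1/223584))/6 = -(13359/1471 - 24843/74528)/6 = -1/6*959075499/109630688 = -319691833/219261376 ≈ -1.4580)
1/(16667*18 + q) - 368333 = 1/(16667*18 - 319691833/219261376) - 368333 = 1/(300006 - 319691833/219261376) - 368333 = 1/(65779408676423/219261376) - 368333 = 219261376/65779408676423 - 368333 = -24228726935793651483/65779408676423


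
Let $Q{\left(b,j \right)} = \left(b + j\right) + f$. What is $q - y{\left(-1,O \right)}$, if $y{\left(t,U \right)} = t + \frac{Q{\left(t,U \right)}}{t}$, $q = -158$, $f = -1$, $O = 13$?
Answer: $-146$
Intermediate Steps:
$Q{\left(b,j \right)} = -1 + b + j$ ($Q{\left(b,j \right)} = \left(b + j\right) - 1 = -1 + b + j$)
$y{\left(t,U \right)} = t + \frac{-1 + U + t}{t}$ ($y{\left(t,U \right)} = t + \frac{-1 + t + U}{t} = t + \frac{-1 + U + t}{t}$)
$q - y{\left(-1,O \right)} = -158 - \frac{-1 + 13 - 1 + \left(-1\right)^{2}}{-1} = -158 - - (-1 + 13 - 1 + 1) = -158 - \left(-1\right) 12 = -158 - -12 = -158 + 12 = -146$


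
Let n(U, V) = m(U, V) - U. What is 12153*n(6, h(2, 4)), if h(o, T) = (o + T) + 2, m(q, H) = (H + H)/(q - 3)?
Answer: -8102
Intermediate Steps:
m(q, H) = 2*H/(-3 + q) (m(q, H) = (2*H)/(-3 + q) = 2*H/(-3 + q))
h(o, T) = 2 + T + o (h(o, T) = (T + o) + 2 = 2 + T + o)
n(U, V) = -U + 2*V/(-3 + U) (n(U, V) = 2*V/(-3 + U) - U = -U + 2*V/(-3 + U))
12153*n(6, h(2, 4)) = 12153*((2*(2 + 4 + 2) - 1*6*(-3 + 6))/(-3 + 6)) = 12153*((2*8 - 1*6*3)/3) = 12153*((16 - 18)/3) = 12153*((1/3)*(-2)) = 12153*(-2/3) = -8102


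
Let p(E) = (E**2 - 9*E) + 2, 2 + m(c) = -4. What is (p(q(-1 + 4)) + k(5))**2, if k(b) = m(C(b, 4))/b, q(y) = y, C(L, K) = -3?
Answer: 7396/25 ≈ 295.84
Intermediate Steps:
m(c) = -6 (m(c) = -2 - 4 = -6)
p(E) = 2 + E**2 - 9*E
k(b) = -6/b
(p(q(-1 + 4)) + k(5))**2 = ((2 + (-1 + 4)**2 - 9*(-1 + 4)) - 6/5)**2 = ((2 + 3**2 - 9*3) - 6*1/5)**2 = ((2 + 9 - 27) - 6/5)**2 = (-16 - 6/5)**2 = (-86/5)**2 = 7396/25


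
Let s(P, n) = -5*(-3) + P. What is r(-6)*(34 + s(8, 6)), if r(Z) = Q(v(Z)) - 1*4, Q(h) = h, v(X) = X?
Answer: -570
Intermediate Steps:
s(P, n) = 15 + P
r(Z) = -4 + Z (r(Z) = Z - 1*4 = Z - 4 = -4 + Z)
r(-6)*(34 + s(8, 6)) = (-4 - 6)*(34 + (15 + 8)) = -10*(34 + 23) = -10*57 = -570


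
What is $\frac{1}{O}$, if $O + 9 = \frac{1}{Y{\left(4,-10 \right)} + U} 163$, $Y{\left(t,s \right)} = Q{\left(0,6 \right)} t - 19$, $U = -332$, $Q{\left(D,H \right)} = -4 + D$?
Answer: $- \frac{367}{3466} \approx -0.10589$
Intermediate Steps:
$Y{\left(t,s \right)} = -19 - 4 t$ ($Y{\left(t,s \right)} = \left(-4 + 0\right) t - 19 = - 4 t - 19 = -19 - 4 t$)
$O = - \frac{3466}{367}$ ($O = -9 + \frac{1}{\left(-19 - 16\right) - 332} \cdot 163 = -9 + \frac{1}{-35 - 332} \cdot 163 = -9 + \frac{1}{-367} \cdot 163 = -9 - \frac{163}{367} = - \frac{3466}{367} \approx -9.4441$)
$\frac{1}{O} = \frac{1}{- \frac{3466}{367}} = - \frac{367}{3466}$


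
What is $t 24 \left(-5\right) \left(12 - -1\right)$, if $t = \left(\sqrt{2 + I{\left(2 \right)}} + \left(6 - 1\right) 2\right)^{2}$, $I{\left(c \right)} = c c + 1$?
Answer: $-166920 - 31200 \sqrt{7} \approx -2.4947 \cdot 10^{5}$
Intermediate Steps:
$I{\left(c \right)} = 1 + c^{2}$ ($I{\left(c \right)} = c^{2} + 1 = 1 + c^{2}$)
$t = \left(10 + \sqrt{7}\right)^{2}$ ($t = \left(\sqrt{2 + \left(1 + 2^{2}\right)} + \left(6 - 1\right) 2\right)^{2} = \left(\sqrt{2 + \left(1 + 4\right)} + 5 \cdot 2\right)^{2} = \left(\sqrt{2 + 5} + 10\right)^{2} = \left(\sqrt{7} + 10\right)^{2} = \left(10 + \sqrt{7}\right)^{2} \approx 159.92$)
$t 24 \left(-5\right) \left(12 - -1\right) = \left(10 + \sqrt{7}\right)^{2} \cdot 24 \left(-5\right) \left(12 - -1\right) = \left(10 + \sqrt{7}\right)^{2} \left(- 120 \left(12 + 1\right)\right) = \left(10 + \sqrt{7}\right)^{2} \left(\left(-120\right) 13\right) = \left(10 + \sqrt{7}\right)^{2} \left(-1560\right) = - 1560 \left(10 + \sqrt{7}\right)^{2}$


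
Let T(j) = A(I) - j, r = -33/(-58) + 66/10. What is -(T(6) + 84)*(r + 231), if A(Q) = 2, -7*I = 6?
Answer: -552552/29 ≈ -19054.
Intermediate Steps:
I = -6/7 (I = -⅐*6 = -6/7 ≈ -0.85714)
r = 2079/290 (r = -33*(-1/58) + 66*(⅒) = 33/58 + 33/5 = 2079/290 ≈ 7.1690)
T(j) = 2 - j
-(T(6) + 84)*(r + 231) = -((2 - 1*6) + 84)*(2079/290 + 231) = -((2 - 6) + 84)*69069/290 = -(-4 + 84)*69069/290 = -80*69069/290 = -1*552552/29 = -552552/29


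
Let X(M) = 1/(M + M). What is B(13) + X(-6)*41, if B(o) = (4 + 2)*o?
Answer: 895/12 ≈ 74.583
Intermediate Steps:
B(o) = 6*o
X(M) = 1/(2*M)
B(13) + X(-6)*41 = 6*13 + ((1/2)/(-6))*41 = 78 + ((1/2)*(-1/6))*41 = 78 - 1/12*41 = 78 - 41/12 = 895/12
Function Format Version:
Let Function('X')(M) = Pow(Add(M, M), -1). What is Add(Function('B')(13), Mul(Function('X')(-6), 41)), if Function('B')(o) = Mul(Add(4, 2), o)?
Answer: Rational(895, 12) ≈ 74.583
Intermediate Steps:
Function('B')(o) = Mul(6, o)
Function('X')(M) = Mul(Rational(1, 2), Pow(M, -1)) (Function('X')(M) = Pow(Mul(2, M), -1) = Mul(Rational(1, 2), Pow(M, -1)))
Add(Function('B')(13), Mul(Function('X')(-6), 41)) = Add(Mul(6, 13), Mul(Mul(Rational(1, 2), Pow(-6, -1)), 41)) = Add(78, Mul(Mul(Rational(1, 2), Rational(-1, 6)), 41)) = Add(78, Mul(Rational(-1, 12), 41)) = Add(78, Rational(-41, 12)) = Rational(895, 12)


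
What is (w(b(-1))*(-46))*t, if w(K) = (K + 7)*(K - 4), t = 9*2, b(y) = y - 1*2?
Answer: 23184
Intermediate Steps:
b(y) = -2 + y (b(y) = y - 2 = -2 + y)
t = 18
w(K) = (-4 + K)*(7 + K) (w(K) = (7 + K)*(-4 + K) = (-4 + K)*(7 + K))
(w(b(-1))*(-46))*t = ((-28 + (-2 - 1)**2 + 3*(-2 - 1))*(-46))*18 = ((-28 + (-3)**2 + 3*(-3))*(-46))*18 = ((-28 + 9 - 9)*(-46))*18 = -28*(-46)*18 = 1288*18 = 23184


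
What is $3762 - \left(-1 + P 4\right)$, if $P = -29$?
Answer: $3879$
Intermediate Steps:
$3762 - \left(-1 + P 4\right) = 3762 - \left(-1 - 116\right) = 3762 - -117 = 3762 + 117 = 3879$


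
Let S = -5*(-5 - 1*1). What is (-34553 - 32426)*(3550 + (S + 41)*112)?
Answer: -770392458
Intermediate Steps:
S = 30 (S = -5*(-5 - 1) = -5*(-6) = 30)
(-34553 - 32426)*(3550 + (S + 41)*112) = (-34553 - 32426)*(3550 + (30 + 41)*112) = -66979*(3550 + 71*112) = -66979*(3550 + 7952) = -66979*11502 = -770392458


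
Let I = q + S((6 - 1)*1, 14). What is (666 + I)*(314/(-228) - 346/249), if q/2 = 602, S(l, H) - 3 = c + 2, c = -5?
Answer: -24477365/4731 ≈ -5173.8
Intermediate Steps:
S(l, H) = 0 (S(l, H) = 3 + (-5 + 2) = 3 - 3 = 0)
q = 1204 (q = 2*602 = 1204)
I = 1204 (I = 1204 + 0 = 1204)
(666 + I)*(314/(-228) - 346/249) = (666 + 1204)*(314/(-228) - 346/249) = 1870*(314*(-1/228) - 346*1/249) = 1870*(-157/114 - 346/249) = 1870*(-26179/9462) = -24477365/4731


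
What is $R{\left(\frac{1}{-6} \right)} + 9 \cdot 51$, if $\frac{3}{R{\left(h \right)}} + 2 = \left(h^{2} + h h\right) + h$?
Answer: $\frac{8694}{19} \approx 457.58$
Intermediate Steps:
$R{\left(h \right)} = \frac{3}{-2 + h + 2 h^{2}}$ ($R{\left(h \right)} = \frac{3}{-2 + \left(\left(h^{2} + h h\right) + h\right)} = \frac{3}{-2 + \left(\left(h^{2} + h^{2}\right) + h\right)} = \frac{3}{-2 + \left(2 h^{2} + h\right)} = \frac{3}{-2 + \left(h + 2 h^{2}\right)} = \frac{3}{-2 + h + 2 h^{2}}$)
$R{\left(\frac{1}{-6} \right)} + 9 \cdot 51 = \frac{3}{-2 + \frac{1}{-6} + 2 \left(\frac{1}{-6}\right)^{2}} + 9 \cdot 51 = \frac{3}{-2 - \frac{1}{6} + 2 \left(- \frac{1}{6}\right)^{2}} + 459 = \frac{3}{-2 - \frac{1}{6} + 2 \cdot \frac{1}{36}} + 459 = \frac{3}{-2 - \frac{1}{6} + \frac{1}{18}} + 459 = \frac{3}{- \frac{19}{9}} + 459 = 3 \left(- \frac{9}{19}\right) + 459 = - \frac{27}{19} + 459 = \frac{8694}{19}$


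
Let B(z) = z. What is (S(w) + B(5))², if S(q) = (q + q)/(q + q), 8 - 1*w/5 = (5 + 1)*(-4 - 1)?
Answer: 36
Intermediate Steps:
w = 190 (w = 40 - 5*(5 + 1)*(-4 - 1) = 40 - 30*(-5) = 40 - 5*(-30) = 40 + 150 = 190)
S(q) = 1 (S(q) = (2*q)/((2*q)) = (2*q)*(1/(2*q)) = 1)
(S(w) + B(5))² = (1 + 5)² = 6² = 36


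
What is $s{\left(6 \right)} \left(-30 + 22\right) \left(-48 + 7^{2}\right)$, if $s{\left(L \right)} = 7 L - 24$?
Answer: $-144$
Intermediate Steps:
$s{\left(L \right)} = -24 + 7 L$
$s{\left(6 \right)} \left(-30 + 22\right) \left(-48 + 7^{2}\right) = \left(-24 + 7 \cdot 6\right) \left(-30 + 22\right) \left(-48 + 7^{2}\right) = \left(-24 + 42\right) \left(- 8 \left(-48 + 49\right)\right) = 18 \left(\left(-8\right) 1\right) = 18 \left(-8\right) = -144$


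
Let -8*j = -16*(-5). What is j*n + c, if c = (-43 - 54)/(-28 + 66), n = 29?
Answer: -11117/38 ≈ -292.55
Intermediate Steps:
c = -97/38 ≈ -2.5526
j = -10 (j = -(-2)*(-5) = -⅛*80 = -10)
j*n + c = -10*29 - 97/38 = -290 - 97/38 = -11117/38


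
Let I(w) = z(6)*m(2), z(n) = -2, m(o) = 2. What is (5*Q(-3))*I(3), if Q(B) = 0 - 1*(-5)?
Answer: -100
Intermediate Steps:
Q(B) = 5 (Q(B) = 0 + 5 = 5)
I(w) = -4 (I(w) = -2*2 = -4)
(5*Q(-3))*I(3) = (5*5)*(-4) = 25*(-4) = -100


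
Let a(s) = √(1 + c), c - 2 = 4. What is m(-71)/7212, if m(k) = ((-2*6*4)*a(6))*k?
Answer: 284*√7/601 ≈ 1.2502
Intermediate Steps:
c = 6 (c = 2 + 4 = 6)
a(s) = √7 (a(s) = √(1 + 6) = √7)
m(k) = -48*k*√7 (m(k) = ((-2*6*4)*√7)*k = ((-12*4)*√7)*k = (-48*√7)*k = -48*k*√7)
m(-71)/7212 = -48*(-71)*√7/7212 = (3408*√7)*(1/7212) = 284*√7/601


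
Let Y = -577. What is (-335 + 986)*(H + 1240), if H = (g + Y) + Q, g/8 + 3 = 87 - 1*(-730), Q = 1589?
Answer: 5705364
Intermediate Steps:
g = 6512 (g = -24 + 8*(87 - 1*(-730)) = -24 + 8*(87 + 730) = -24 + 8*817 = -24 + 6536 = 6512)
H = 7524 (H = (6512 - 577) + 1589 = 5935 + 1589 = 7524)
(-335 + 986)*(H + 1240) = (-335 + 986)*(7524 + 1240) = 651*8764 = 5705364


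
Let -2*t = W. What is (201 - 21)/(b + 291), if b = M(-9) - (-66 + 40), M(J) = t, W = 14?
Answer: 18/31 ≈ 0.58065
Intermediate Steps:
t = -7 (t = -½*14 = -7)
M(J) = -7
b = 19 (b = -7 - (-66 + 40) = -7 - 1*(-26) = -7 + 26 = 19)
(201 - 21)/(b + 291) = (201 - 21)/(19 + 291) = 180/310 = 180*(1/310) = 18/31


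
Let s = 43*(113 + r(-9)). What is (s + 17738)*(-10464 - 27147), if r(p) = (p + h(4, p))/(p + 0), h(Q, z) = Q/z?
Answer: -2554778716/3 ≈ -8.5159e+8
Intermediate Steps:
r(p) = (p + 4/p)/p (r(p) = (p + 4/p)/(p + 0) = (p + 4/p)/p)
s = 397234/81 (s = 43*(113 + (1 + 4/(-9)²)) = 43*(113 + (1 + 4*(1/81))) = 43*(113 + (1 + 4/81)) = 43*(113 + 85/81) = 43*(9238/81) = 397234/81 ≈ 4904.1)
(s + 17738)*(-10464 - 27147) = (397234/81 + 17738)*(-10464 - 27147) = (1834012/81)*(-37611) = -2554778716/3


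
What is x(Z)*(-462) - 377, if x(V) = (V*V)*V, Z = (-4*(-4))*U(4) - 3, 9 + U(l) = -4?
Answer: 4339995745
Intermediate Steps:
U(l) = -13 (U(l) = -9 - 4 = -13)
Z = -211 (Z = -4*(-4)*(-13) - 3 = 16*(-13) - 3 = -208 - 3 = -211)
x(V) = V**3 (x(V) = V**2*V = V**3)
x(Z)*(-462) - 377 = (-211)**3*(-462) - 377 = -9393931*(-462) - 377 = 4339996122 - 377 = 4339995745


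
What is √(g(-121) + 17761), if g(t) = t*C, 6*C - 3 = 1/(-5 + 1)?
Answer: √2549598/12 ≈ 133.06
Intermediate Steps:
C = 11/24 (C = ½ + 1/(6*(-5 + 1)) = ½ + (⅙)/(-4) = ½ + (⅙)*(-¼) = ½ - 1/24 = 11/24 ≈ 0.45833)
g(t) = 11*t/24 (g(t) = t*(11/24) = 11*t/24)
√(g(-121) + 17761) = √((11/24)*(-121) + 17761) = √(-1331/24 + 17761) = √(424933/24) = √2549598/12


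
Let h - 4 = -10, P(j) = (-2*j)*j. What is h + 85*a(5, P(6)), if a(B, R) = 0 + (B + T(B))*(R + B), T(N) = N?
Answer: -56956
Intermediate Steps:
P(j) = -2*j²
h = -6 (h = 4 - 10 = -6)
a(B, R) = 2*B*(B + R) (a(B, R) = 0 + (B + B)*(R + B) = 0 + (2*B)*(B + R) = 0 + 2*B*(B + R) = 2*B*(B + R))
h + 85*a(5, P(6)) = -6 + 85*(2*5*(5 - 2*6²)) = -6 + 85*(2*5*(5 - 2*36)) = -6 + 85*(2*5*(5 - 72)) = -6 + 85*(2*5*(-67)) = -6 + 85*(-670) = -6 - 56950 = -56956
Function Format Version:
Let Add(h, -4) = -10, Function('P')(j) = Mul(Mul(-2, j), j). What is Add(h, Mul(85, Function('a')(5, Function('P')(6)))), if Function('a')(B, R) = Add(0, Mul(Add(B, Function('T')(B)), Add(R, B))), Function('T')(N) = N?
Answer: -56956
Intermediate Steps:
Function('P')(j) = Mul(-2, Pow(j, 2))
h = -6 (h = Add(4, -10) = -6)
Function('a')(B, R) = Mul(2, B, Add(B, R)) (Function('a')(B, R) = Add(0, Mul(Add(B, B), Add(R, B))) = Add(0, Mul(Mul(2, B), Add(B, R))) = Add(0, Mul(2, B, Add(B, R))) = Mul(2, B, Add(B, R)))
Add(h, Mul(85, Function('a')(5, Function('P')(6)))) = Add(-6, Mul(85, Mul(2, 5, Add(5, Mul(-2, Pow(6, 2)))))) = Add(-6, Mul(85, Mul(2, 5, Add(5, Mul(-2, 36))))) = Add(-6, Mul(85, Mul(2, 5, Add(5, -72)))) = Add(-6, Mul(85, Mul(2, 5, -67))) = Add(-6, Mul(85, -670)) = Add(-6, -56950) = -56956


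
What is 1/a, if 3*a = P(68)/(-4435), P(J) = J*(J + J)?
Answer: -13305/9248 ≈ -1.4387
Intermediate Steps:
P(J) = 2*J**2 (P(J) = J*(2*J) = 2*J**2)
a = -9248/13305 (a = ((2*68**2)/(-4435))/3 = ((2*4624)*(-1/4435))/3 = (9248*(-1/4435))/3 = (1/3)*(-9248/4435) = -9248/13305 ≈ -0.69508)
1/a = 1/(-9248/13305) = -13305/9248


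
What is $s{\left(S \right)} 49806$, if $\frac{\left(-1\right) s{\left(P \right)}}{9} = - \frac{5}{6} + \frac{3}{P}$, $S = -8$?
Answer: $\frac{2166561}{4} \approx 5.4164 \cdot 10^{5}$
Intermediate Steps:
$s{\left(P \right)} = \frac{15}{2} - \frac{27}{P}$ ($s{\left(P \right)} = - 9 \left(- \frac{5}{6} + \frac{3}{P}\right) = \frac{15}{2} - \frac{27}{P}$)
$s{\left(S \right)} 49806 = \left(\frac{15}{2} - \frac{27}{-8}\right) 49806 = \left(\frac{15}{2} - - \frac{27}{8}\right) 49806 = \left(\frac{15}{2} + \frac{27}{8}\right) 49806 = \frac{87}{8} \cdot 49806 = \frac{2166561}{4}$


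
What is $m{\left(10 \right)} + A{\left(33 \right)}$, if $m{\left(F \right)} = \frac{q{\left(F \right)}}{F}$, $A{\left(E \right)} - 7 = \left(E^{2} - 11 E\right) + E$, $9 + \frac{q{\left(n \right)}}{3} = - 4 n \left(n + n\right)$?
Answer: $\frac{5233}{10} \approx 523.3$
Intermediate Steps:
$q{\left(n \right)} = -27 - 24 n^{2}$ ($q{\left(n \right)} = -27 + 3 - 4 n \left(n + n\right) = -27 + 3 - 4 n 2 n = -27 + 3 \left(- 8 n^{2}\right) = -27 - 24 n^{2}$)
$A{\left(E \right)} = 7 + E^{2} - 10 E$ ($A{\left(E \right)} = 7 + \left(\left(E^{2} - 11 E\right) + E\right) = 7 + \left(E^{2} - 10 E\right) = 7 + E^{2} - 10 E$)
$m{\left(F \right)} = \frac{-27 - 24 F^{2}}{F}$
$m{\left(10 \right)} + A{\left(33 \right)} = \left(- \frac{27}{10} - 240\right) + \left(7 + 33^{2} - 330\right) = \left(\left(-27\right) \frac{1}{10} - 240\right) + \left(7 + 1089 - 330\right) = \left(- \frac{27}{10} - 240\right) + 766 = - \frac{2427}{10} + 766 = \frac{5233}{10}$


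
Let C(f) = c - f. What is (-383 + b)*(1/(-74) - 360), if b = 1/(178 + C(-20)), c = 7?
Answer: 28266101/205 ≈ 1.3788e+5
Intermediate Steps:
C(f) = 7 - f
b = 1/205 (b = 1/(178 + (7 - 1*(-20))) = 1/(178 + (7 + 20)) = 1/(178 + 27) = 1/205 ≈ 0.0048781)
(-383 + b)*(1/(-74) - 360) = (-383 + 1/205)*(1/(-74) - 360) = -78514*(-1/74 - 360)/205 = -78514/205*(-26641/74) = 28266101/205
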